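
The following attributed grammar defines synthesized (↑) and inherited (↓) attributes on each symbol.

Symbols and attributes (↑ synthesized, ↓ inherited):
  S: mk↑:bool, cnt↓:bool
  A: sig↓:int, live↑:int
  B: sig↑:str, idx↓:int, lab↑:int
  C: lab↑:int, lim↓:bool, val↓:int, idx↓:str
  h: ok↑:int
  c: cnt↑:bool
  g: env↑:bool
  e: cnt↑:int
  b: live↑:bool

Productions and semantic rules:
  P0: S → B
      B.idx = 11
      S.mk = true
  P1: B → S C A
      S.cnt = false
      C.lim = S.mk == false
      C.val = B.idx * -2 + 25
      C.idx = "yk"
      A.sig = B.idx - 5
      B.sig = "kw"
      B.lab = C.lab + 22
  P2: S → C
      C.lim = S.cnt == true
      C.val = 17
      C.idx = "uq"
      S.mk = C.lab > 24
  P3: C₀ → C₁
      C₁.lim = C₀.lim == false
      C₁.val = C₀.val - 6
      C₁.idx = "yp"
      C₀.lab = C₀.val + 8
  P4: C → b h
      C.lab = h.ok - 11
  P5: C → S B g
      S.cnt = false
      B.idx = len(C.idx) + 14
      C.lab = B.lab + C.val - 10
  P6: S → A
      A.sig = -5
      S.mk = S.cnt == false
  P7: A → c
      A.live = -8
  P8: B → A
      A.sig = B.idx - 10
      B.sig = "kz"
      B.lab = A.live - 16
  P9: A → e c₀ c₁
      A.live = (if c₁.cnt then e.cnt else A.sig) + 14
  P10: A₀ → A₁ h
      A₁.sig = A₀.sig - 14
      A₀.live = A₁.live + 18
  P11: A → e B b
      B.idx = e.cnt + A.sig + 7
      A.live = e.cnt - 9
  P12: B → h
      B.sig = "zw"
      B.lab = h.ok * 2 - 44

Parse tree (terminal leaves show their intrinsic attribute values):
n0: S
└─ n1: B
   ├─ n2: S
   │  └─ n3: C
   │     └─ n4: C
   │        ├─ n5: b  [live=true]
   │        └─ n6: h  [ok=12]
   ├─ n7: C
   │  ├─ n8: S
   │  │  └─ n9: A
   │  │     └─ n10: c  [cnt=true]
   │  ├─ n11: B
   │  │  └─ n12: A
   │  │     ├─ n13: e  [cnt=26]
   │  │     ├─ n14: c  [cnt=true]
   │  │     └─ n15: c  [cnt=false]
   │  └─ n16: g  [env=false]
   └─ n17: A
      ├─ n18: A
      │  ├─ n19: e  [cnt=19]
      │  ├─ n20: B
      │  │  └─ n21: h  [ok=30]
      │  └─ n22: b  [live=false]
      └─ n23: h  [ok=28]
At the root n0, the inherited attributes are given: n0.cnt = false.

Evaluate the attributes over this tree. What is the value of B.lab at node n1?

19

1. n0.cnt = false  [given at root]
2. n1.idx = 11  [11]
3. n2.cnt = false  [false]
4. n3.lim = false  [S.cnt == true]
5. n3.val = 17  [17]
6. n3.idx = "uq"  ["uq"]
7. n4.lim = true  [C₀.lim == false]
8. n4.val = 11  [C₀.val - 6]
9. n4.idx = "yp"  ["yp"]
10. n5.live = true  [terminal]
11. n6.ok = 12  [terminal]
12. n4.lab = 1  [h.ok - 11]
13. n3.lab = 25  [C₀.val + 8]
14. n2.mk = true  [C.lab > 24]
15. n7.lim = false  [S.mk == false]
16. n7.val = 3  [B.idx * -2 + 25]
17. n7.idx = "yk"  ["yk"]
18. n8.cnt = false  [false]
19. n9.sig = -5  [-5]
20. n10.cnt = true  [terminal]
21. n9.live = -8  [-8]
22. n8.mk = true  [S.cnt == false]
23. n11.idx = 16  [len(C.idx) + 14]
24. n12.sig = 6  [B.idx - 10]
25. n13.cnt = 26  [terminal]
26. n14.cnt = true  [terminal]
27. n15.cnt = false  [terminal]
28. n12.live = 20  [(if c₁.cnt then e.cnt else A.sig) + 14]
29. n11.sig = "kz"  ["kz"]
30. n11.lab = 4  [A.live - 16]
31. n16.env = false  [terminal]
32. n7.lab = -3  [B.lab + C.val - 10]
33. n17.sig = 6  [B.idx - 5]
34. n18.sig = -8  [A₀.sig - 14]
35. n19.cnt = 19  [terminal]
36. n20.idx = 18  [e.cnt + A.sig + 7]
37. n21.ok = 30  [terminal]
38. n20.sig = "zw"  ["zw"]
39. n20.lab = 16  [h.ok * 2 - 44]
40. n22.live = false  [terminal]
41. n18.live = 10  [e.cnt - 9]
42. n23.ok = 28  [terminal]
43. n17.live = 28  [A₁.live + 18]
44. n1.sig = "kw"  ["kw"]
45. n1.lab = 19  [C.lab + 22]
46. n0.mk = true  [true]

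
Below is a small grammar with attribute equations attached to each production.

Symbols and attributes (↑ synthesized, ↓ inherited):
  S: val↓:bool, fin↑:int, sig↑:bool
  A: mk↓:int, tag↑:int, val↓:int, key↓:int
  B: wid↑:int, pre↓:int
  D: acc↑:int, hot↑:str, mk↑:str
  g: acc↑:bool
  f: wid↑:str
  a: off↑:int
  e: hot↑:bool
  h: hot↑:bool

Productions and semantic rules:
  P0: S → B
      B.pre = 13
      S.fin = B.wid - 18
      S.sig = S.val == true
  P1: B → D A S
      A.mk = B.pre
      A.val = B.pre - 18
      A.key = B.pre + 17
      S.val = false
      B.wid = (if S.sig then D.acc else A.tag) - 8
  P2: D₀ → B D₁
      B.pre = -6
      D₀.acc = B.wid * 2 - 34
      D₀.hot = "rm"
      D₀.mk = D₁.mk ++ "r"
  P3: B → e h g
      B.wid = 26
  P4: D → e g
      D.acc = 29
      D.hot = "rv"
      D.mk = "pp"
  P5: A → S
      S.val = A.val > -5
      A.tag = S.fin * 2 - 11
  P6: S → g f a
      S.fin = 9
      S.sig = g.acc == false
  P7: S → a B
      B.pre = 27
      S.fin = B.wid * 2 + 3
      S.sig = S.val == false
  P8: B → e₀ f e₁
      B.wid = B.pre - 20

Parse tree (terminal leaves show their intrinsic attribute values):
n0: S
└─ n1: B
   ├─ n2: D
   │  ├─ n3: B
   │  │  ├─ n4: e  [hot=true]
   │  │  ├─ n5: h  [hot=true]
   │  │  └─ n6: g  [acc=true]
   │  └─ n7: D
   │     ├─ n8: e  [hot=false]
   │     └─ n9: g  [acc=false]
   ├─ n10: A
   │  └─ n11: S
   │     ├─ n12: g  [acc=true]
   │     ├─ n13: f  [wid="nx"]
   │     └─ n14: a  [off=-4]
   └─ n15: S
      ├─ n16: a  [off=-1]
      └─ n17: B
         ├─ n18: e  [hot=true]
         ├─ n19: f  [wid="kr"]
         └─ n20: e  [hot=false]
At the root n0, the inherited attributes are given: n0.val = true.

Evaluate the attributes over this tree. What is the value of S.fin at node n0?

1. n0.val = true  [given at root]
2. n1.pre = 13  [13]
3. n3.pre = -6  [-6]
4. n4.hot = true  [terminal]
5. n5.hot = true  [terminal]
6. n6.acc = true  [terminal]
7. n3.wid = 26  [26]
8. n8.hot = false  [terminal]
9. n9.acc = false  [terminal]
10. n7.acc = 29  [29]
11. n7.hot = "rv"  ["rv"]
12. n7.mk = "pp"  ["pp"]
13. n2.acc = 18  [B.wid * 2 - 34]
14. n2.hot = "rm"  ["rm"]
15. n2.mk = "ppr"  [D₁.mk ++ "r"]
16. n10.mk = 13  [B.pre]
17. n10.val = -5  [B.pre - 18]
18. n10.key = 30  [B.pre + 17]
19. n11.val = false  [A.val > -5]
20. n12.acc = true  [terminal]
21. n13.wid = "nx"  [terminal]
22. n14.off = -4  [terminal]
23. n11.fin = 9  [9]
24. n11.sig = false  [g.acc == false]
25. n10.tag = 7  [S.fin * 2 - 11]
26. n15.val = false  [false]
27. n16.off = -1  [terminal]
28. n17.pre = 27  [27]
29. n18.hot = true  [terminal]
30. n19.wid = "kr"  [terminal]
31. n20.hot = false  [terminal]
32. n17.wid = 7  [B.pre - 20]
33. n15.fin = 17  [B.wid * 2 + 3]
34. n15.sig = true  [S.val == false]
35. n1.wid = 10  [(if S.sig then D.acc else A.tag) - 8]
36. n0.fin = -8  [B.wid - 18]
37. n0.sig = true  [S.val == true]

-8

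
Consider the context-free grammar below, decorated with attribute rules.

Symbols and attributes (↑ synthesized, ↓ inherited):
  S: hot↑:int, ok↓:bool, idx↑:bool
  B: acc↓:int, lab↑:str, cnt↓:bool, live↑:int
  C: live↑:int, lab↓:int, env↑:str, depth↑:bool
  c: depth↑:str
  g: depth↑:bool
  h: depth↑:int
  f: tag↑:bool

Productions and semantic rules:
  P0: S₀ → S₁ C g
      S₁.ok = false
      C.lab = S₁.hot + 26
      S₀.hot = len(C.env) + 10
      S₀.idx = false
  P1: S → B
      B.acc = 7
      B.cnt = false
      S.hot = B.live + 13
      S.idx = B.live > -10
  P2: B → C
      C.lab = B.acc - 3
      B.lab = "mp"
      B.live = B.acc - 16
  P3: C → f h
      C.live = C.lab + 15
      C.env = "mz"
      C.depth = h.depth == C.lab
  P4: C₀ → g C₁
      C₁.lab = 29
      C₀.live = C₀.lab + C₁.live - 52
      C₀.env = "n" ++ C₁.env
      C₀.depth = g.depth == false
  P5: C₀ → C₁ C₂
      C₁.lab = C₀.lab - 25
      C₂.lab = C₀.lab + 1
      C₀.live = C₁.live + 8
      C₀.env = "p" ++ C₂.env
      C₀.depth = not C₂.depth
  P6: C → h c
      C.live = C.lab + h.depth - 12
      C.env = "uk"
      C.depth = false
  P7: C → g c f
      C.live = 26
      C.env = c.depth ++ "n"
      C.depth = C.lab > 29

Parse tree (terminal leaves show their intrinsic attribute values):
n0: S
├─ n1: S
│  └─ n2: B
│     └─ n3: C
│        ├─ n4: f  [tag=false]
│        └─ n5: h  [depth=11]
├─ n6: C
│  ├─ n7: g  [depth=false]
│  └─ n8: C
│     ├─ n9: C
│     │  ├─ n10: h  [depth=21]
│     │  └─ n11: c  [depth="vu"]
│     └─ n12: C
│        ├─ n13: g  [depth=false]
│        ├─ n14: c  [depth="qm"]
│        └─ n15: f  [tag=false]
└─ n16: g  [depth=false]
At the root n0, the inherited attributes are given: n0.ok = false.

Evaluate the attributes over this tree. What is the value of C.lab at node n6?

1. n0.ok = false  [given at root]
2. n1.ok = false  [false]
3. n2.acc = 7  [7]
4. n2.cnt = false  [false]
5. n3.lab = 4  [B.acc - 3]
6. n4.tag = false  [terminal]
7. n5.depth = 11  [terminal]
8. n3.live = 19  [C.lab + 15]
9. n3.env = "mz"  ["mz"]
10. n3.depth = false  [h.depth == C.lab]
11. n2.lab = "mp"  ["mp"]
12. n2.live = -9  [B.acc - 16]
13. n1.hot = 4  [B.live + 13]
14. n1.idx = true  [B.live > -10]
15. n6.lab = 30  [S₁.hot + 26]
16. n7.depth = false  [terminal]
17. n8.lab = 29  [29]
18. n9.lab = 4  [C₀.lab - 25]
19. n10.depth = 21  [terminal]
20. n11.depth = "vu"  [terminal]
21. n9.live = 13  [C.lab + h.depth - 12]
22. n9.env = "uk"  ["uk"]
23. n9.depth = false  [false]
24. n12.lab = 30  [C₀.lab + 1]
25. n13.depth = false  [terminal]
26. n14.depth = "qm"  [terminal]
27. n15.tag = false  [terminal]
28. n12.live = 26  [26]
29. n12.env = "qmn"  [c.depth ++ "n"]
30. n12.depth = true  [C.lab > 29]
31. n8.live = 21  [C₁.live + 8]
32. n8.env = "pqmn"  ["p" ++ C₂.env]
33. n8.depth = false  [not C₂.depth]
34. n6.live = -1  [C₀.lab + C₁.live - 52]
35. n6.env = "npqmn"  ["n" ++ C₁.env]
36. n6.depth = true  [g.depth == false]
37. n16.depth = false  [terminal]
38. n0.hot = 15  [len(C.env) + 10]
39. n0.idx = false  [false]

30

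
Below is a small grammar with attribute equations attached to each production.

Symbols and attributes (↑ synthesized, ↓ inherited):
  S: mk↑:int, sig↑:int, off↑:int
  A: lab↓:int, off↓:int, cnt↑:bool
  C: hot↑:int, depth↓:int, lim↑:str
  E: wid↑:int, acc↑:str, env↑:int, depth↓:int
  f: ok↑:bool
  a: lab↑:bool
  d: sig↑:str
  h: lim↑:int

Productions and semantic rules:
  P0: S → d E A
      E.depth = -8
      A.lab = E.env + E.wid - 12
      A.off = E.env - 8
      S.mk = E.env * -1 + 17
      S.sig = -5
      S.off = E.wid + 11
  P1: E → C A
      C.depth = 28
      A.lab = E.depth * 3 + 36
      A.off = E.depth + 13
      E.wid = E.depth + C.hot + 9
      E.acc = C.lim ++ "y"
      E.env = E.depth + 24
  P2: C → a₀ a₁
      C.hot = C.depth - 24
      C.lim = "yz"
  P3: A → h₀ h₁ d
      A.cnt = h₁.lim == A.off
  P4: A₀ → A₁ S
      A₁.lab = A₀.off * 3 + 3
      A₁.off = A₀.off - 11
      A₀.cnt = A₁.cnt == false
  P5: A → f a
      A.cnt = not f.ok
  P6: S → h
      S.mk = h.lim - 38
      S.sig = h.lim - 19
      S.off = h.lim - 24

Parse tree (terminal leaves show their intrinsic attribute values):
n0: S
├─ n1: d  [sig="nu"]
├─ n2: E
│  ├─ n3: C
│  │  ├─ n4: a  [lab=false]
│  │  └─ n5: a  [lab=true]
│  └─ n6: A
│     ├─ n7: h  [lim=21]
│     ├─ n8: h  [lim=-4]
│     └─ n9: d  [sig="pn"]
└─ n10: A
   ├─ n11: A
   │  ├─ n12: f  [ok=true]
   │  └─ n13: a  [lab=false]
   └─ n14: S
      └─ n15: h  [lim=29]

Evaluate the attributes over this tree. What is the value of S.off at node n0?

1. n1.sig = "nu"  [terminal]
2. n2.depth = -8  [-8]
3. n3.depth = 28  [28]
4. n4.lab = false  [terminal]
5. n5.lab = true  [terminal]
6. n3.hot = 4  [C.depth - 24]
7. n3.lim = "yz"  ["yz"]
8. n6.lab = 12  [E.depth * 3 + 36]
9. n6.off = 5  [E.depth + 13]
10. n7.lim = 21  [terminal]
11. n8.lim = -4  [terminal]
12. n9.sig = "pn"  [terminal]
13. n6.cnt = false  [h₁.lim == A.off]
14. n2.wid = 5  [E.depth + C.hot + 9]
15. n2.acc = "yzy"  [C.lim ++ "y"]
16. n2.env = 16  [E.depth + 24]
17. n10.lab = 9  [E.env + E.wid - 12]
18. n10.off = 8  [E.env - 8]
19. n11.lab = 27  [A₀.off * 3 + 3]
20. n11.off = -3  [A₀.off - 11]
21. n12.ok = true  [terminal]
22. n13.lab = false  [terminal]
23. n11.cnt = false  [not f.ok]
24. n15.lim = 29  [terminal]
25. n14.mk = -9  [h.lim - 38]
26. n14.sig = 10  [h.lim - 19]
27. n14.off = 5  [h.lim - 24]
28. n10.cnt = true  [A₁.cnt == false]
29. n0.mk = 1  [E.env * -1 + 17]
30. n0.sig = -5  [-5]
31. n0.off = 16  [E.wid + 11]

16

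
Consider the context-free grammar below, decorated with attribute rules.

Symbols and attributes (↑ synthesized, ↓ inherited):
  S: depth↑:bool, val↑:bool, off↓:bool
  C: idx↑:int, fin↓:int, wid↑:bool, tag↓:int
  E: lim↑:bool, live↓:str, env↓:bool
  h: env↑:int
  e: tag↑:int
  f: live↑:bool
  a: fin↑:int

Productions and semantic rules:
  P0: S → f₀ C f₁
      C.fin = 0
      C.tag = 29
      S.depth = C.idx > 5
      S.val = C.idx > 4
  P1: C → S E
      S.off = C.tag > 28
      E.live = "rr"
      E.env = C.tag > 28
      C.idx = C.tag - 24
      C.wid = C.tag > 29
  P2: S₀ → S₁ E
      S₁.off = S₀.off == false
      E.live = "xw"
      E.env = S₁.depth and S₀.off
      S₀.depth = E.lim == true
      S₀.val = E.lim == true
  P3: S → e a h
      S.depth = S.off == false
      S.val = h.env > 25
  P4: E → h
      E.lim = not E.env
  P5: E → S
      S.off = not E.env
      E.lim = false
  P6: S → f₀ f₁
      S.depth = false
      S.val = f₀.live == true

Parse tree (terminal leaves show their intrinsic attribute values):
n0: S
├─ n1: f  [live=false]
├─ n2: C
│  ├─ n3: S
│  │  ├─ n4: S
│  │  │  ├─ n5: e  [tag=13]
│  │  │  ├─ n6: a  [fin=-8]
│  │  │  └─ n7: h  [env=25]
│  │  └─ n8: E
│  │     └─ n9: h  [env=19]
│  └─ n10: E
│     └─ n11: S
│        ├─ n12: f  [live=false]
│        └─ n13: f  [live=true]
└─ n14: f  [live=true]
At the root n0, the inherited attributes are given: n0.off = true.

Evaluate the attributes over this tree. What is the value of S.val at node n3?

false

1. n0.off = true  [given at root]
2. n1.live = false  [terminal]
3. n2.fin = 0  [0]
4. n2.tag = 29  [29]
5. n3.off = true  [C.tag > 28]
6. n4.off = false  [S₀.off == false]
7. n5.tag = 13  [terminal]
8. n6.fin = -8  [terminal]
9. n7.env = 25  [terminal]
10. n4.depth = true  [S.off == false]
11. n4.val = false  [h.env > 25]
12. n8.live = "xw"  ["xw"]
13. n8.env = true  [S₁.depth and S₀.off]
14. n9.env = 19  [terminal]
15. n8.lim = false  [not E.env]
16. n3.depth = false  [E.lim == true]
17. n3.val = false  [E.lim == true]
18. n10.live = "rr"  ["rr"]
19. n10.env = true  [C.tag > 28]
20. n11.off = false  [not E.env]
21. n12.live = false  [terminal]
22. n13.live = true  [terminal]
23. n11.depth = false  [false]
24. n11.val = false  [f₀.live == true]
25. n10.lim = false  [false]
26. n2.idx = 5  [C.tag - 24]
27. n2.wid = false  [C.tag > 29]
28. n14.live = true  [terminal]
29. n0.depth = false  [C.idx > 5]
30. n0.val = true  [C.idx > 4]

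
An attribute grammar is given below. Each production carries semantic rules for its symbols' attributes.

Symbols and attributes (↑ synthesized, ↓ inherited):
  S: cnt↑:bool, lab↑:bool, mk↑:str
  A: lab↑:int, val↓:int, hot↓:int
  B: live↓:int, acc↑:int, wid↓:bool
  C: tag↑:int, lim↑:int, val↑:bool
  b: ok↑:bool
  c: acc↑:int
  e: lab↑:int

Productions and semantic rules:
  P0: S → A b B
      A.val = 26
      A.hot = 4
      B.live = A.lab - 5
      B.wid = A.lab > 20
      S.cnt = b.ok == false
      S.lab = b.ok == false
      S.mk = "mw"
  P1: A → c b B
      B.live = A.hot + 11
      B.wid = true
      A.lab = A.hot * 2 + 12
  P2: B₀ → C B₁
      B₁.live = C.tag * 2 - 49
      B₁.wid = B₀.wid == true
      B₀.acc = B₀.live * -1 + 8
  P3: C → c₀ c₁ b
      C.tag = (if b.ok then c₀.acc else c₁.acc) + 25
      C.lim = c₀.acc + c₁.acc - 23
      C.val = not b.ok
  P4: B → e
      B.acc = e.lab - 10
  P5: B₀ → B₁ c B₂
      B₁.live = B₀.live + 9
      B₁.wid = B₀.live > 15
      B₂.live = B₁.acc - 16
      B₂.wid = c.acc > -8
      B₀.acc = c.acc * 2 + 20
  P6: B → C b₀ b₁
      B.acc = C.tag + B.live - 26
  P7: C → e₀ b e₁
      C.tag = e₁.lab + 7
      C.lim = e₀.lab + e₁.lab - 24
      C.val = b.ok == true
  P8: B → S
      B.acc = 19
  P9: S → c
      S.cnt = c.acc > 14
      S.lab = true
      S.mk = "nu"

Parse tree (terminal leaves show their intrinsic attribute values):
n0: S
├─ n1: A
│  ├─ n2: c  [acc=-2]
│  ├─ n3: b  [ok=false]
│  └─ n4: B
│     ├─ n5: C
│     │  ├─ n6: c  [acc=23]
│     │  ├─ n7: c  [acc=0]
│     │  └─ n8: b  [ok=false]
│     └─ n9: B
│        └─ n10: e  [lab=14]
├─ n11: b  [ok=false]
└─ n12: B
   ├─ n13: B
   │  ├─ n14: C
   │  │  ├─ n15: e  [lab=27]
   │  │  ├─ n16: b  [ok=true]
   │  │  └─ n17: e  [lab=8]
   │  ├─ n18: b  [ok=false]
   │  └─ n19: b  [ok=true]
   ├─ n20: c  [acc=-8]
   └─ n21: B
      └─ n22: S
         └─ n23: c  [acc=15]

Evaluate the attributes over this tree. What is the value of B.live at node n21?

1. n1.val = 26  [26]
2. n1.hot = 4  [4]
3. n2.acc = -2  [terminal]
4. n3.ok = false  [terminal]
5. n4.live = 15  [A.hot + 11]
6. n4.wid = true  [true]
7. n6.acc = 23  [terminal]
8. n7.acc = 0  [terminal]
9. n8.ok = false  [terminal]
10. n5.tag = 25  [(if b.ok then c₀.acc else c₁.acc) + 25]
11. n5.lim = 0  [c₀.acc + c₁.acc - 23]
12. n5.val = true  [not b.ok]
13. n9.live = 1  [C.tag * 2 - 49]
14. n9.wid = true  [B₀.wid == true]
15. n10.lab = 14  [terminal]
16. n9.acc = 4  [e.lab - 10]
17. n4.acc = -7  [B₀.live * -1 + 8]
18. n1.lab = 20  [A.hot * 2 + 12]
19. n11.ok = false  [terminal]
20. n12.live = 15  [A.lab - 5]
21. n12.wid = false  [A.lab > 20]
22. n13.live = 24  [B₀.live + 9]
23. n13.wid = false  [B₀.live > 15]
24. n15.lab = 27  [terminal]
25. n16.ok = true  [terminal]
26. n17.lab = 8  [terminal]
27. n14.tag = 15  [e₁.lab + 7]
28. n14.lim = 11  [e₀.lab + e₁.lab - 24]
29. n14.val = true  [b.ok == true]
30. n18.ok = false  [terminal]
31. n19.ok = true  [terminal]
32. n13.acc = 13  [C.tag + B.live - 26]
33. n20.acc = -8  [terminal]
34. n21.live = -3  [B₁.acc - 16]
35. n21.wid = false  [c.acc > -8]
36. n23.acc = 15  [terminal]
37. n22.cnt = true  [c.acc > 14]
38. n22.lab = true  [true]
39. n22.mk = "nu"  ["nu"]
40. n21.acc = 19  [19]
41. n12.acc = 4  [c.acc * 2 + 20]
42. n0.cnt = true  [b.ok == false]
43. n0.lab = true  [b.ok == false]
44. n0.mk = "mw"  ["mw"]

-3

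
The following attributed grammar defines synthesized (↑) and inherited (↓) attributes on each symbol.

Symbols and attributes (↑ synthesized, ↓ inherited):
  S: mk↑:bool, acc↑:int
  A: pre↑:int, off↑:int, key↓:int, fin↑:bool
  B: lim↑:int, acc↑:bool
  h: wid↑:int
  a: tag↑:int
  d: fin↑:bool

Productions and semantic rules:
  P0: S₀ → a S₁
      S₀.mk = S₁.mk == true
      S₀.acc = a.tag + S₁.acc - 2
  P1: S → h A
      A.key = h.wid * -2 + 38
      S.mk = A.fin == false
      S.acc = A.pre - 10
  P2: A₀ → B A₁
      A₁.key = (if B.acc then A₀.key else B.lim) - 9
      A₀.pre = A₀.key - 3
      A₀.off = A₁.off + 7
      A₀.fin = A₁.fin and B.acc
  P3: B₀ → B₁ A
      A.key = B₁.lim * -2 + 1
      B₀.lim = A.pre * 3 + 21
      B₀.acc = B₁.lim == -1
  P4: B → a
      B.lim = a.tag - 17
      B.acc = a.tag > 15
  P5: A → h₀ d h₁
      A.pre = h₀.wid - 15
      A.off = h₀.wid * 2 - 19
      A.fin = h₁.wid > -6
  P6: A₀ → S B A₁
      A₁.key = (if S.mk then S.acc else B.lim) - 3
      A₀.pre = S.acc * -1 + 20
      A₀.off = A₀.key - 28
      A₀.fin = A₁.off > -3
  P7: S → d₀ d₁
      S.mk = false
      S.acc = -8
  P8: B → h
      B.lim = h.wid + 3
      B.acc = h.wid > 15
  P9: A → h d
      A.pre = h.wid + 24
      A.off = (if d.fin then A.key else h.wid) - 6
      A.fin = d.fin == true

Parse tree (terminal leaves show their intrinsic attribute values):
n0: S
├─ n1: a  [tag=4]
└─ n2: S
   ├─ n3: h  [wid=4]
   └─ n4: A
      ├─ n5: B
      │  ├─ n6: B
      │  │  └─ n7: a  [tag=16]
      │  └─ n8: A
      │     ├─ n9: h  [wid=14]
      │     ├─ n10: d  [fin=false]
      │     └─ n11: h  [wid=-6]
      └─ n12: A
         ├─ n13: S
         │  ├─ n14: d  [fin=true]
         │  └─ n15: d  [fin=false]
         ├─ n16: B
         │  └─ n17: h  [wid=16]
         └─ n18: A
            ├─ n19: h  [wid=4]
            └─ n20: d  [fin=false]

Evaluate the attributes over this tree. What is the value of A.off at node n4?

0

1. n1.tag = 4  [terminal]
2. n3.wid = 4  [terminal]
3. n4.key = 30  [h.wid * -2 + 38]
4. n7.tag = 16  [terminal]
5. n6.lim = -1  [a.tag - 17]
6. n6.acc = true  [a.tag > 15]
7. n8.key = 3  [B₁.lim * -2 + 1]
8. n9.wid = 14  [terminal]
9. n10.fin = false  [terminal]
10. n11.wid = -6  [terminal]
11. n8.pre = -1  [h₀.wid - 15]
12. n8.off = 9  [h₀.wid * 2 - 19]
13. n8.fin = false  [h₁.wid > -6]
14. n5.lim = 18  [A.pre * 3 + 21]
15. n5.acc = true  [B₁.lim == -1]
16. n12.key = 21  [(if B.acc then A₀.key else B.lim) - 9]
17. n14.fin = true  [terminal]
18. n15.fin = false  [terminal]
19. n13.mk = false  [false]
20. n13.acc = -8  [-8]
21. n17.wid = 16  [terminal]
22. n16.lim = 19  [h.wid + 3]
23. n16.acc = true  [h.wid > 15]
24. n18.key = 16  [(if S.mk then S.acc else B.lim) - 3]
25. n19.wid = 4  [terminal]
26. n20.fin = false  [terminal]
27. n18.pre = 28  [h.wid + 24]
28. n18.off = -2  [(if d.fin then A.key else h.wid) - 6]
29. n18.fin = false  [d.fin == true]
30. n12.pre = 28  [S.acc * -1 + 20]
31. n12.off = -7  [A₀.key - 28]
32. n12.fin = true  [A₁.off > -3]
33. n4.pre = 27  [A₀.key - 3]
34. n4.off = 0  [A₁.off + 7]
35. n4.fin = true  [A₁.fin and B.acc]
36. n2.mk = false  [A.fin == false]
37. n2.acc = 17  [A.pre - 10]
38. n0.mk = false  [S₁.mk == true]
39. n0.acc = 19  [a.tag + S₁.acc - 2]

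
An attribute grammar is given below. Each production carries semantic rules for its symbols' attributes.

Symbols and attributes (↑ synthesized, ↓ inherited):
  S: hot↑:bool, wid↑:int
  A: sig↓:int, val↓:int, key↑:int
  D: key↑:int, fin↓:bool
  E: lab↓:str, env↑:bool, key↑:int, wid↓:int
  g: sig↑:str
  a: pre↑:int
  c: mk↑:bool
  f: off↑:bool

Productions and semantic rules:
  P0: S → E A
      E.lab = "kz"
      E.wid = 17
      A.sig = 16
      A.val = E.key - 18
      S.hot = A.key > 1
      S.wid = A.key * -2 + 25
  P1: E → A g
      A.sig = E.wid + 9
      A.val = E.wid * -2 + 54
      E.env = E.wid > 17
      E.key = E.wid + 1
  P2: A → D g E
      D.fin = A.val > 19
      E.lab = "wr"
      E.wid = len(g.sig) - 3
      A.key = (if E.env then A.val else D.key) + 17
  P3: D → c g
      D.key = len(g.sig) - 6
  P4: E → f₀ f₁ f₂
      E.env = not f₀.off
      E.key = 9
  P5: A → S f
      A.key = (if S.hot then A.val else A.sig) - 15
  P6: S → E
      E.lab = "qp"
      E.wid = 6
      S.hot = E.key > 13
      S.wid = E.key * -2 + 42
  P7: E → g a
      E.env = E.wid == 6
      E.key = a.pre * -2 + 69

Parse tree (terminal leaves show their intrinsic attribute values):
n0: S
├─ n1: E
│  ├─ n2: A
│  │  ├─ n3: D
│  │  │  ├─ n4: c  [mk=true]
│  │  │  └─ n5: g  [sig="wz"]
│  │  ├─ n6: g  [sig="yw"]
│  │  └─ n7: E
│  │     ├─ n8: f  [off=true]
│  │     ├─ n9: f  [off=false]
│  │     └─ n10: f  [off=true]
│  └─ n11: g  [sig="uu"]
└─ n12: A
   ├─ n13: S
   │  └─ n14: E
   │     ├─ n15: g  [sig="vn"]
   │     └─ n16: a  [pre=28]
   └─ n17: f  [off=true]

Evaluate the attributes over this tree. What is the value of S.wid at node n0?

23

1. n1.lab = "kz"  ["kz"]
2. n1.wid = 17  [17]
3. n2.sig = 26  [E.wid + 9]
4. n2.val = 20  [E.wid * -2 + 54]
5. n3.fin = true  [A.val > 19]
6. n4.mk = true  [terminal]
7. n5.sig = "wz"  [terminal]
8. n3.key = -4  [len(g.sig) - 6]
9. n6.sig = "yw"  [terminal]
10. n7.lab = "wr"  ["wr"]
11. n7.wid = -1  [len(g.sig) - 3]
12. n8.off = true  [terminal]
13. n9.off = false  [terminal]
14. n10.off = true  [terminal]
15. n7.env = false  [not f₀.off]
16. n7.key = 9  [9]
17. n2.key = 13  [(if E.env then A.val else D.key) + 17]
18. n11.sig = "uu"  [terminal]
19. n1.env = false  [E.wid > 17]
20. n1.key = 18  [E.wid + 1]
21. n12.sig = 16  [16]
22. n12.val = 0  [E.key - 18]
23. n14.lab = "qp"  ["qp"]
24. n14.wid = 6  [6]
25. n15.sig = "vn"  [terminal]
26. n16.pre = 28  [terminal]
27. n14.env = true  [E.wid == 6]
28. n14.key = 13  [a.pre * -2 + 69]
29. n13.hot = false  [E.key > 13]
30. n13.wid = 16  [E.key * -2 + 42]
31. n17.off = true  [terminal]
32. n12.key = 1  [(if S.hot then A.val else A.sig) - 15]
33. n0.hot = false  [A.key > 1]
34. n0.wid = 23  [A.key * -2 + 25]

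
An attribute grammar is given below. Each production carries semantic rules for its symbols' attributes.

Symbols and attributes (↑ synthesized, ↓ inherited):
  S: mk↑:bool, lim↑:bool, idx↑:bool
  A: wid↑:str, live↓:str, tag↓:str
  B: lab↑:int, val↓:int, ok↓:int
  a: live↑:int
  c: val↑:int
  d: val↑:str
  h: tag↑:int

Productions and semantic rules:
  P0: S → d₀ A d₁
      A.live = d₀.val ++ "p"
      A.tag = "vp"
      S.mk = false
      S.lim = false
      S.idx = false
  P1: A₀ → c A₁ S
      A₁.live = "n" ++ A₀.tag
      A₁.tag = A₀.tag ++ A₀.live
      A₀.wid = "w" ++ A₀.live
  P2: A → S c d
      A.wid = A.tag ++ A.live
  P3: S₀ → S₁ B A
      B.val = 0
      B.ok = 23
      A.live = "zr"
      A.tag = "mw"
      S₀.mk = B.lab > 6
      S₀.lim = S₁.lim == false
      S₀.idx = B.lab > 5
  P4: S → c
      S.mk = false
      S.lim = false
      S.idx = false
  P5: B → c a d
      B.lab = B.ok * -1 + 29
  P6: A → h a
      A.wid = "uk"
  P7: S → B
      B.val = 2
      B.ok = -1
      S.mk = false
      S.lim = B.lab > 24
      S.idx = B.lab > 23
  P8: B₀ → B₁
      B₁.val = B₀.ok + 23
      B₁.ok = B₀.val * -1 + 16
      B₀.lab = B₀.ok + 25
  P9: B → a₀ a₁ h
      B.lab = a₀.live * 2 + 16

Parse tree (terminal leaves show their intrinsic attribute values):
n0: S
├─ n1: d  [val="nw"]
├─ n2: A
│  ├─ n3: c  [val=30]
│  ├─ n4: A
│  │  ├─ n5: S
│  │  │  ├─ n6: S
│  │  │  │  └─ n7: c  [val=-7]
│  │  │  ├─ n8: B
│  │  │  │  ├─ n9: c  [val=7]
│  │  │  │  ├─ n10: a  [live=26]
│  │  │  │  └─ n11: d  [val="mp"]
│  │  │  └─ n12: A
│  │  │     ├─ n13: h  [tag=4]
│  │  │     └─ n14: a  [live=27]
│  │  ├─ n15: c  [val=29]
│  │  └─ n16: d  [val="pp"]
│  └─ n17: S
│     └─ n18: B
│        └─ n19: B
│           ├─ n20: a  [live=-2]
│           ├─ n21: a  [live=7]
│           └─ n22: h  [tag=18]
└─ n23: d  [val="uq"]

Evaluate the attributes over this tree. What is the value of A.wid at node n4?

"vpnwpnvp"

1. n1.val = "nw"  [terminal]
2. n2.live = "nwp"  [d₀.val ++ "p"]
3. n2.tag = "vp"  ["vp"]
4. n3.val = 30  [terminal]
5. n4.live = "nvp"  ["n" ++ A₀.tag]
6. n4.tag = "vpnwp"  [A₀.tag ++ A₀.live]
7. n7.val = -7  [terminal]
8. n6.mk = false  [false]
9. n6.lim = false  [false]
10. n6.idx = false  [false]
11. n8.val = 0  [0]
12. n8.ok = 23  [23]
13. n9.val = 7  [terminal]
14. n10.live = 26  [terminal]
15. n11.val = "mp"  [terminal]
16. n8.lab = 6  [B.ok * -1 + 29]
17. n12.live = "zr"  ["zr"]
18. n12.tag = "mw"  ["mw"]
19. n13.tag = 4  [terminal]
20. n14.live = 27  [terminal]
21. n12.wid = "uk"  ["uk"]
22. n5.mk = false  [B.lab > 6]
23. n5.lim = true  [S₁.lim == false]
24. n5.idx = true  [B.lab > 5]
25. n15.val = 29  [terminal]
26. n16.val = "pp"  [terminal]
27. n4.wid = "vpnwpnvp"  [A.tag ++ A.live]
28. n18.val = 2  [2]
29. n18.ok = -1  [-1]
30. n19.val = 22  [B₀.ok + 23]
31. n19.ok = 14  [B₀.val * -1 + 16]
32. n20.live = -2  [terminal]
33. n21.live = 7  [terminal]
34. n22.tag = 18  [terminal]
35. n19.lab = 12  [a₀.live * 2 + 16]
36. n18.lab = 24  [B₀.ok + 25]
37. n17.mk = false  [false]
38. n17.lim = false  [B.lab > 24]
39. n17.idx = true  [B.lab > 23]
40. n2.wid = "wnwp"  ["w" ++ A₀.live]
41. n23.val = "uq"  [terminal]
42. n0.mk = false  [false]
43. n0.lim = false  [false]
44. n0.idx = false  [false]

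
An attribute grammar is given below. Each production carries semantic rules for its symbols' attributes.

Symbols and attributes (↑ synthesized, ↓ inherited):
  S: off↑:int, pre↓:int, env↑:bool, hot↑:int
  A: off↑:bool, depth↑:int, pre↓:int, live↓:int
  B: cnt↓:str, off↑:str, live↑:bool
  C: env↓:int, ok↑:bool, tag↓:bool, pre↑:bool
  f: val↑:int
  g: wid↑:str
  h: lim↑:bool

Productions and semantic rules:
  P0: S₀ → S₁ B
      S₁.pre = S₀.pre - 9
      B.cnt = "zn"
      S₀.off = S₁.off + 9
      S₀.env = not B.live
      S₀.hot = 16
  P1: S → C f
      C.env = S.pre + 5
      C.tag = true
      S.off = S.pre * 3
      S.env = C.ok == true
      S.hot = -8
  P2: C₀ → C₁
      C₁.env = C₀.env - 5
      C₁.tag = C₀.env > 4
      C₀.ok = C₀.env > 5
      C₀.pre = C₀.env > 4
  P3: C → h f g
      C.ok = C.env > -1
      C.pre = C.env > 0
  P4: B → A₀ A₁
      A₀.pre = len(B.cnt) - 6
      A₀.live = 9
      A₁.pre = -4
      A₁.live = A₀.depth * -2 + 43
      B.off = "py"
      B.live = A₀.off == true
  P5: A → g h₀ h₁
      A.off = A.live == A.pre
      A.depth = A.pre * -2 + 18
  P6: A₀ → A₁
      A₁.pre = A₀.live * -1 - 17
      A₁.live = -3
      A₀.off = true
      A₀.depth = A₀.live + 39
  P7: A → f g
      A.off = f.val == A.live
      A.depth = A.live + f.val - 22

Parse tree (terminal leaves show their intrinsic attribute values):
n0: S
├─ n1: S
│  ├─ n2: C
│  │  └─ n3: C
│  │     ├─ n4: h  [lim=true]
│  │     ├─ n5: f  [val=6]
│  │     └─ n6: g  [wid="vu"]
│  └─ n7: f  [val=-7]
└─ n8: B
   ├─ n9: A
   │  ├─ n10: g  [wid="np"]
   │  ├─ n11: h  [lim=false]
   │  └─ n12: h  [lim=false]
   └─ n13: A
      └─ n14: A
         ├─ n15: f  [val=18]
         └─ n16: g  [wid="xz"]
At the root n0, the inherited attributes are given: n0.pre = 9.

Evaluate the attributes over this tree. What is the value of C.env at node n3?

1. n0.pre = 9  [given at root]
2. n1.pre = 0  [S₀.pre - 9]
3. n2.env = 5  [S.pre + 5]
4. n2.tag = true  [true]
5. n3.env = 0  [C₀.env - 5]
6. n3.tag = true  [C₀.env > 4]
7. n4.lim = true  [terminal]
8. n5.val = 6  [terminal]
9. n6.wid = "vu"  [terminal]
10. n3.ok = true  [C.env > -1]
11. n3.pre = false  [C.env > 0]
12. n2.ok = false  [C₀.env > 5]
13. n2.pre = true  [C₀.env > 4]
14. n7.val = -7  [terminal]
15. n1.off = 0  [S.pre * 3]
16. n1.env = false  [C.ok == true]
17. n1.hot = -8  [-8]
18. n8.cnt = "zn"  ["zn"]
19. n9.pre = -4  [len(B.cnt) - 6]
20. n9.live = 9  [9]
21. n10.wid = "np"  [terminal]
22. n11.lim = false  [terminal]
23. n12.lim = false  [terminal]
24. n9.off = false  [A.live == A.pre]
25. n9.depth = 26  [A.pre * -2 + 18]
26. n13.pre = -4  [-4]
27. n13.live = -9  [A₀.depth * -2 + 43]
28. n14.pre = -8  [A₀.live * -1 - 17]
29. n14.live = -3  [-3]
30. n15.val = 18  [terminal]
31. n16.wid = "xz"  [terminal]
32. n14.off = false  [f.val == A.live]
33. n14.depth = -7  [A.live + f.val - 22]
34. n13.off = true  [true]
35. n13.depth = 30  [A₀.live + 39]
36. n8.off = "py"  ["py"]
37. n8.live = false  [A₀.off == true]
38. n0.off = 9  [S₁.off + 9]
39. n0.env = true  [not B.live]
40. n0.hot = 16  [16]

0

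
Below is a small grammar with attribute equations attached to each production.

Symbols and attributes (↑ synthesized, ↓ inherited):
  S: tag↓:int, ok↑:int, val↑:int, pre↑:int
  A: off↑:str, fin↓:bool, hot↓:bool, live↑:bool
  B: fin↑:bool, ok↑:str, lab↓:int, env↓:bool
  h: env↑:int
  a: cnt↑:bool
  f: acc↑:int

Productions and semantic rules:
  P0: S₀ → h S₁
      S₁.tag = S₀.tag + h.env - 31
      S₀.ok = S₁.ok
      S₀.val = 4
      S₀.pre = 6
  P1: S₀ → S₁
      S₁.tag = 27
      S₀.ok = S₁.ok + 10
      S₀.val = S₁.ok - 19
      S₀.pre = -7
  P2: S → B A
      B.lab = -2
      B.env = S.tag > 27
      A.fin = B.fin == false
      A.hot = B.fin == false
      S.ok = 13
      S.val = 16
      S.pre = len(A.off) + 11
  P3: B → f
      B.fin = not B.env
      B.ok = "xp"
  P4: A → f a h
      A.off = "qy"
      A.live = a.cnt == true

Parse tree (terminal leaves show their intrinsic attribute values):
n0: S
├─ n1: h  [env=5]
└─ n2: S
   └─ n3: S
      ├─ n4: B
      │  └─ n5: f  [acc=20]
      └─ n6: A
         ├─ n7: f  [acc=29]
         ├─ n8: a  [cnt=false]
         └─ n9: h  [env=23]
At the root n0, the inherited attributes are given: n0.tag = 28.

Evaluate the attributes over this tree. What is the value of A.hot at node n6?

1. n0.tag = 28  [given at root]
2. n1.env = 5  [terminal]
3. n2.tag = 2  [S₀.tag + h.env - 31]
4. n3.tag = 27  [27]
5. n4.lab = -2  [-2]
6. n4.env = false  [S.tag > 27]
7. n5.acc = 20  [terminal]
8. n4.fin = true  [not B.env]
9. n4.ok = "xp"  ["xp"]
10. n6.fin = false  [B.fin == false]
11. n6.hot = false  [B.fin == false]
12. n7.acc = 29  [terminal]
13. n8.cnt = false  [terminal]
14. n9.env = 23  [terminal]
15. n6.off = "qy"  ["qy"]
16. n6.live = false  [a.cnt == true]
17. n3.ok = 13  [13]
18. n3.val = 16  [16]
19. n3.pre = 13  [len(A.off) + 11]
20. n2.ok = 23  [S₁.ok + 10]
21. n2.val = -6  [S₁.ok - 19]
22. n2.pre = -7  [-7]
23. n0.ok = 23  [S₁.ok]
24. n0.val = 4  [4]
25. n0.pre = 6  [6]

false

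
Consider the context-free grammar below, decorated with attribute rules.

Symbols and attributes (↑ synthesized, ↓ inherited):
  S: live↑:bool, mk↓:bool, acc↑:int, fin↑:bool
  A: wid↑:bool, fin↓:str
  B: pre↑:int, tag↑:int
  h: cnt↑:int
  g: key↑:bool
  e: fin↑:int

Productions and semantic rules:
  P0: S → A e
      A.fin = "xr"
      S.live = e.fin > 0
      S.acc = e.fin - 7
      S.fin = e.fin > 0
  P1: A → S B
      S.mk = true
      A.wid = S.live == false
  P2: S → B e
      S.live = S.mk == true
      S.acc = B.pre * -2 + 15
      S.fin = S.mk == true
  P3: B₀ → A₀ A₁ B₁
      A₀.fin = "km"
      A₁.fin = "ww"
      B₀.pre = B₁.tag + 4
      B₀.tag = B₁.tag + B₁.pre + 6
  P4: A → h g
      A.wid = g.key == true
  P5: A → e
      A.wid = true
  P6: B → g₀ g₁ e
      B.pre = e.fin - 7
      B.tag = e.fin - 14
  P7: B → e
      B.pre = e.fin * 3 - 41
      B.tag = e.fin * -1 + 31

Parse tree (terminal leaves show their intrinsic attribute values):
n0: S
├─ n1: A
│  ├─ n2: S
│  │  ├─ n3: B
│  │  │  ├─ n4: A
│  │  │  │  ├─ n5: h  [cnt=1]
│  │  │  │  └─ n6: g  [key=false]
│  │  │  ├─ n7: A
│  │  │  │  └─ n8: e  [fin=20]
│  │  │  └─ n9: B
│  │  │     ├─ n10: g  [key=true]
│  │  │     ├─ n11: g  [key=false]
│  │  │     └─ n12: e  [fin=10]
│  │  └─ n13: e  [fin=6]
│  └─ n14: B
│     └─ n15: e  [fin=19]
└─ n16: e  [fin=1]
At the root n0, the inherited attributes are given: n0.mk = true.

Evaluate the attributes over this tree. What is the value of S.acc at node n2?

1. n0.mk = true  [given at root]
2. n1.fin = "xr"  ["xr"]
3. n2.mk = true  [true]
4. n4.fin = "km"  ["km"]
5. n5.cnt = 1  [terminal]
6. n6.key = false  [terminal]
7. n4.wid = false  [g.key == true]
8. n7.fin = "ww"  ["ww"]
9. n8.fin = 20  [terminal]
10. n7.wid = true  [true]
11. n10.key = true  [terminal]
12. n11.key = false  [terminal]
13. n12.fin = 10  [terminal]
14. n9.pre = 3  [e.fin - 7]
15. n9.tag = -4  [e.fin - 14]
16. n3.pre = 0  [B₁.tag + 4]
17. n3.tag = 5  [B₁.tag + B₁.pre + 6]
18. n13.fin = 6  [terminal]
19. n2.live = true  [S.mk == true]
20. n2.acc = 15  [B.pre * -2 + 15]
21. n2.fin = true  [S.mk == true]
22. n15.fin = 19  [terminal]
23. n14.pre = 16  [e.fin * 3 - 41]
24. n14.tag = 12  [e.fin * -1 + 31]
25. n1.wid = false  [S.live == false]
26. n16.fin = 1  [terminal]
27. n0.live = true  [e.fin > 0]
28. n0.acc = -6  [e.fin - 7]
29. n0.fin = true  [e.fin > 0]

15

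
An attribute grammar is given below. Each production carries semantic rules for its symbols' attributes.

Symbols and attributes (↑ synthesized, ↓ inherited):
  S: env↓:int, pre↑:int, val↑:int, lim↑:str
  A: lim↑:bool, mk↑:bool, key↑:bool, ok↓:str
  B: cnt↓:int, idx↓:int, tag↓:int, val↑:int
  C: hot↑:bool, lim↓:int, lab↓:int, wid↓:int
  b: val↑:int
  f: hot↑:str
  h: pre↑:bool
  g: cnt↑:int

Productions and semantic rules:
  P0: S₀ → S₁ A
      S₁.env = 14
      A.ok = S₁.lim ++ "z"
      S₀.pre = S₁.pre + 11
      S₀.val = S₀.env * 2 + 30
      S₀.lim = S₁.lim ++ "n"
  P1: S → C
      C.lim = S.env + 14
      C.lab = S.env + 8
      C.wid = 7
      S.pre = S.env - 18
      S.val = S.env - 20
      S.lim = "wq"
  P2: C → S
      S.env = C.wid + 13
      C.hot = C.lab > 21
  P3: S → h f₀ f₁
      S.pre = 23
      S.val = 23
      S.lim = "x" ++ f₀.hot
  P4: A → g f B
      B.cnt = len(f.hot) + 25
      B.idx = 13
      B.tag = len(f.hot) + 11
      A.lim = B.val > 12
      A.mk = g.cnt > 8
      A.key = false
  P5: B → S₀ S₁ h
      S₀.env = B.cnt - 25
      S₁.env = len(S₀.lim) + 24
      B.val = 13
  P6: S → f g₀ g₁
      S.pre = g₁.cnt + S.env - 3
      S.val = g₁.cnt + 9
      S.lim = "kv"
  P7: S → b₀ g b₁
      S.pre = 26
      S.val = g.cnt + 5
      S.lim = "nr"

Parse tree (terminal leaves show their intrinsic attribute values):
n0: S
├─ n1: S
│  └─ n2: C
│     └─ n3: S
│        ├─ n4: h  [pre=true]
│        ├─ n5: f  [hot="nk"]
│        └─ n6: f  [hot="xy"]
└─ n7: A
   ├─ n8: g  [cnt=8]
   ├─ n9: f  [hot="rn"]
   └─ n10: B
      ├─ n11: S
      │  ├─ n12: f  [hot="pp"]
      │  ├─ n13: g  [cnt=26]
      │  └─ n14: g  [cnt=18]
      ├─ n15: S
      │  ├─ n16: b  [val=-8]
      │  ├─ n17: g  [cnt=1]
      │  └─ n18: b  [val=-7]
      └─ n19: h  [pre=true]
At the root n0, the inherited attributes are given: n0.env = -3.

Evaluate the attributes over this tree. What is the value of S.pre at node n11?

17

1. n0.env = -3  [given at root]
2. n1.env = 14  [14]
3. n2.lim = 28  [S.env + 14]
4. n2.lab = 22  [S.env + 8]
5. n2.wid = 7  [7]
6. n3.env = 20  [C.wid + 13]
7. n4.pre = true  [terminal]
8. n5.hot = "nk"  [terminal]
9. n6.hot = "xy"  [terminal]
10. n3.pre = 23  [23]
11. n3.val = 23  [23]
12. n3.lim = "xnk"  ["x" ++ f₀.hot]
13. n2.hot = true  [C.lab > 21]
14. n1.pre = -4  [S.env - 18]
15. n1.val = -6  [S.env - 20]
16. n1.lim = "wq"  ["wq"]
17. n7.ok = "wqz"  [S₁.lim ++ "z"]
18. n8.cnt = 8  [terminal]
19. n9.hot = "rn"  [terminal]
20. n10.cnt = 27  [len(f.hot) + 25]
21. n10.idx = 13  [13]
22. n10.tag = 13  [len(f.hot) + 11]
23. n11.env = 2  [B.cnt - 25]
24. n12.hot = "pp"  [terminal]
25. n13.cnt = 26  [terminal]
26. n14.cnt = 18  [terminal]
27. n11.pre = 17  [g₁.cnt + S.env - 3]
28. n11.val = 27  [g₁.cnt + 9]
29. n11.lim = "kv"  ["kv"]
30. n15.env = 26  [len(S₀.lim) + 24]
31. n16.val = -8  [terminal]
32. n17.cnt = 1  [terminal]
33. n18.val = -7  [terminal]
34. n15.pre = 26  [26]
35. n15.val = 6  [g.cnt + 5]
36. n15.lim = "nr"  ["nr"]
37. n19.pre = true  [terminal]
38. n10.val = 13  [13]
39. n7.lim = true  [B.val > 12]
40. n7.mk = false  [g.cnt > 8]
41. n7.key = false  [false]
42. n0.pre = 7  [S₁.pre + 11]
43. n0.val = 24  [S₀.env * 2 + 30]
44. n0.lim = "wqn"  [S₁.lim ++ "n"]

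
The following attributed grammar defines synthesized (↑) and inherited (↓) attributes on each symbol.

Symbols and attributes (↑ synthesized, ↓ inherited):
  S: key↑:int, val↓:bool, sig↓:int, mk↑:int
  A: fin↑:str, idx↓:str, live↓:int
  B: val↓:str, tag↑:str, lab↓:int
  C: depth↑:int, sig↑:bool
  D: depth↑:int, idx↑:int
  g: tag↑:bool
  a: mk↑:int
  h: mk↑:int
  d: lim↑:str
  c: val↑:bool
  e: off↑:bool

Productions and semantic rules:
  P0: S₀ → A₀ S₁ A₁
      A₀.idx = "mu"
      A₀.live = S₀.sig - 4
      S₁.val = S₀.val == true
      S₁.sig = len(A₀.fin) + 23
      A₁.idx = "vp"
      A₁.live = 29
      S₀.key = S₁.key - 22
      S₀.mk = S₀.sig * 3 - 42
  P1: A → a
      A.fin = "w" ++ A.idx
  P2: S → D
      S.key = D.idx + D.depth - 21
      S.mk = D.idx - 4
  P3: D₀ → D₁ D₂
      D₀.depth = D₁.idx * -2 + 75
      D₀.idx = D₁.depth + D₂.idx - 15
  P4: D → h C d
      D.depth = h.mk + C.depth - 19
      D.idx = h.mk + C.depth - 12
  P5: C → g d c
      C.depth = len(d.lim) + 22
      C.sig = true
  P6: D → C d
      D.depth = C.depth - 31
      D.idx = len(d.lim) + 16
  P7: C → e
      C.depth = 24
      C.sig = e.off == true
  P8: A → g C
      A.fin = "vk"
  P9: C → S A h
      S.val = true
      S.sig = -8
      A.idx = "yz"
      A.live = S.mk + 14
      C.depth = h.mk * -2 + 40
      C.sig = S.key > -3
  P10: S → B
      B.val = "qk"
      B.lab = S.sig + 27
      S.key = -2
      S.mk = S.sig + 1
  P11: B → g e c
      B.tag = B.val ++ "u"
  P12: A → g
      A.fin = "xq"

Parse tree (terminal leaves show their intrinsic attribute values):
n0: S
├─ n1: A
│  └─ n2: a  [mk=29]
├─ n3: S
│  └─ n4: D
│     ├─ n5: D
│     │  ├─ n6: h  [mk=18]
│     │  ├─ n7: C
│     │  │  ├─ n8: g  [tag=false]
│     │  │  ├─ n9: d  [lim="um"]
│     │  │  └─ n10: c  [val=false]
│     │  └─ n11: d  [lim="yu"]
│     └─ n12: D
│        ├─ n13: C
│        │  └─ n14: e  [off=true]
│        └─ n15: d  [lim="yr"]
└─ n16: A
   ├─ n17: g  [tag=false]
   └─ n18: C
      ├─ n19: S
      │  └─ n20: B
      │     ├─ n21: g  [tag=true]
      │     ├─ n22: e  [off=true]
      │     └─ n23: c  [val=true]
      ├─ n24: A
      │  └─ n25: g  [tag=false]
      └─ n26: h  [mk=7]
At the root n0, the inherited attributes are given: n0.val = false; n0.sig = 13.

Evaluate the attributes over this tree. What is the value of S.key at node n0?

-2

1. n0.val = false  [given at root]
2. n0.sig = 13  [given at root]
3. n1.idx = "mu"  ["mu"]
4. n1.live = 9  [S₀.sig - 4]
5. n2.mk = 29  [terminal]
6. n1.fin = "wmu"  ["w" ++ A.idx]
7. n3.val = false  [S₀.val == true]
8. n3.sig = 26  [len(A₀.fin) + 23]
9. n6.mk = 18  [terminal]
10. n8.tag = false  [terminal]
11. n9.lim = "um"  [terminal]
12. n10.val = false  [terminal]
13. n7.depth = 24  [len(d.lim) + 22]
14. n7.sig = true  [true]
15. n11.lim = "yu"  [terminal]
16. n5.depth = 23  [h.mk + C.depth - 19]
17. n5.idx = 30  [h.mk + C.depth - 12]
18. n14.off = true  [terminal]
19. n13.depth = 24  [24]
20. n13.sig = true  [e.off == true]
21. n15.lim = "yr"  [terminal]
22. n12.depth = -7  [C.depth - 31]
23. n12.idx = 18  [len(d.lim) + 16]
24. n4.depth = 15  [D₁.idx * -2 + 75]
25. n4.idx = 26  [D₁.depth + D₂.idx - 15]
26. n3.key = 20  [D.idx + D.depth - 21]
27. n3.mk = 22  [D.idx - 4]
28. n16.idx = "vp"  ["vp"]
29. n16.live = 29  [29]
30. n17.tag = false  [terminal]
31. n19.val = true  [true]
32. n19.sig = -8  [-8]
33. n20.val = "qk"  ["qk"]
34. n20.lab = 19  [S.sig + 27]
35. n21.tag = true  [terminal]
36. n22.off = true  [terminal]
37. n23.val = true  [terminal]
38. n20.tag = "qku"  [B.val ++ "u"]
39. n19.key = -2  [-2]
40. n19.mk = -7  [S.sig + 1]
41. n24.idx = "yz"  ["yz"]
42. n24.live = 7  [S.mk + 14]
43. n25.tag = false  [terminal]
44. n24.fin = "xq"  ["xq"]
45. n26.mk = 7  [terminal]
46. n18.depth = 26  [h.mk * -2 + 40]
47. n18.sig = true  [S.key > -3]
48. n16.fin = "vk"  ["vk"]
49. n0.key = -2  [S₁.key - 22]
50. n0.mk = -3  [S₀.sig * 3 - 42]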